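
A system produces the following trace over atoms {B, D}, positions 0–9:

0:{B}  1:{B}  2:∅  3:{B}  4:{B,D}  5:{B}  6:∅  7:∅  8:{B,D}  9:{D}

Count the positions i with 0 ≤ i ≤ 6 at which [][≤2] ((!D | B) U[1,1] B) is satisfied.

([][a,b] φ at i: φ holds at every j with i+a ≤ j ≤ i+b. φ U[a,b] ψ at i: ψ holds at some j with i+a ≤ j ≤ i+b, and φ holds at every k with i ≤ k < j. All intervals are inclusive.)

Evaluate at each i in [0,6]:
  i=0: ✗ (fails at j=1)
  i=1: ✗ (fails at j=1)
  i=2: ✓ (all of [2,4])
  i=3: ✗ (fails at j=5)
  i=4: ✗ (fails at j=5)
  i=5: ✗ (fails at j=5)
  i=6: ✗ (fails at j=6)
Positions where it holds: {2} → 1.

1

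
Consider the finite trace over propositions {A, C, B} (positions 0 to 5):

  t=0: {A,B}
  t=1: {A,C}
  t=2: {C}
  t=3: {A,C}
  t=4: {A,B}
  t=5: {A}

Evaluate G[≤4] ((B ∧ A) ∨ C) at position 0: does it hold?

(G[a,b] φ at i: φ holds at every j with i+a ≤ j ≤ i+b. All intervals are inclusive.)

Holds

Check ((B ∧ A) ∨ C) at every j in [0,4]:
  j=0: true
  j=1: true
  j=2: true
  j=3: true
  j=4: true
All positions satisfy it → formula holds.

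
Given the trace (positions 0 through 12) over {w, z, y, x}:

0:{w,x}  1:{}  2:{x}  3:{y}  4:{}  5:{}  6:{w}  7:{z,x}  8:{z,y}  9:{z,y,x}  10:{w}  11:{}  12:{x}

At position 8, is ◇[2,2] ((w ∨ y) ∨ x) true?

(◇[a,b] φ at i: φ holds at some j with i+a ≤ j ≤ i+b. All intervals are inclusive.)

Check ((w ∨ y) ∨ x) at each j in [10,10]:
  j=10: true
Found at j=10 → formula holds.

True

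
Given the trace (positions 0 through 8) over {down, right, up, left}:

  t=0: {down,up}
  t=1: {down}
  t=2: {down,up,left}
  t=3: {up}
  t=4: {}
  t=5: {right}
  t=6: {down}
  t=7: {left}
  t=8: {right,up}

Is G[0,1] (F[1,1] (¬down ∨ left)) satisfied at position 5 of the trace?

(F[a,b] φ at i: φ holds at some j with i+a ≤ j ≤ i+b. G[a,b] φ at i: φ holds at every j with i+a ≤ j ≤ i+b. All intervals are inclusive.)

No

Check F[1,1] (¬down ∨ left) at every j in [5,6]:
  j=5: fails (none in [6,6])
  j=6: holds (witness at 7)
Fails at j=5 → formula fails.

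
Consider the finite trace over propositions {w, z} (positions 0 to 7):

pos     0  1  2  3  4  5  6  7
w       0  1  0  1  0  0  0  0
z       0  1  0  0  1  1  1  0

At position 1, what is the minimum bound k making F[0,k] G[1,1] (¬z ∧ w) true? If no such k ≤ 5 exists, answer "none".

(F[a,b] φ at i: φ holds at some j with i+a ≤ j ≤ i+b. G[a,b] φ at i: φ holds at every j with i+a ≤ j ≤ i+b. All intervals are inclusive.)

Scan j = 1,2,… for G[1,1] (¬z ∧ w):
  j=1: fails
  j=2: holds
First hit at j=2, so smallest k = 2-1 = 1.

1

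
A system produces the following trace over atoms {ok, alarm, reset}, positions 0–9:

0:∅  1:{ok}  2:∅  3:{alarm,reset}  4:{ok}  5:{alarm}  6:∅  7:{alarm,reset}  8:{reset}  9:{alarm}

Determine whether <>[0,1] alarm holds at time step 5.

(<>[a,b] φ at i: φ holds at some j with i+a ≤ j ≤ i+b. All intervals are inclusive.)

Holds

Check alarm at each j in [5,6]:
  j=5: true
  j=6: false
Found at j=5 → formula holds.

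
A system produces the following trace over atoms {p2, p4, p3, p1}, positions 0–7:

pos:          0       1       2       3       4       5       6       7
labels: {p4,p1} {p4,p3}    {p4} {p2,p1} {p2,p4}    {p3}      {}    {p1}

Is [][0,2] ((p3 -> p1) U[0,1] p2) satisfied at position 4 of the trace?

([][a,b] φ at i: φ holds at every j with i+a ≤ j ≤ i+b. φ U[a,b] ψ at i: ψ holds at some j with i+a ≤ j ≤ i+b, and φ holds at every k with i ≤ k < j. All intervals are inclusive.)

Check ((p3 -> p1) U[0,1] p2) at every j in [4,6]:
  j=4: holds
  j=5: fails
  j=6: fails
Fails at j=5 → formula fails.

No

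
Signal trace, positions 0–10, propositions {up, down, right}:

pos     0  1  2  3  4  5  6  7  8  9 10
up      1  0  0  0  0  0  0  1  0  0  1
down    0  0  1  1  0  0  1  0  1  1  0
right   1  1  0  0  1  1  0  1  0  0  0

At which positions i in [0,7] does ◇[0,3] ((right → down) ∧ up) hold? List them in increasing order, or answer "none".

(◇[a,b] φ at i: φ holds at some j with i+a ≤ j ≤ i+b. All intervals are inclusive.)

7

Evaluate at each i in [0,7]:
  i=0: ✗ (none in [0,3])
  i=1: ✗ (none in [1,4])
  i=2: ✗ (none in [2,5])
  i=3: ✗ (none in [3,6])
  i=4: ✗ (none in [4,7])
  i=5: ✗ (none in [5,8])
  i=6: ✗ (none in [6,9])
  i=7: ✓ (witness j=10)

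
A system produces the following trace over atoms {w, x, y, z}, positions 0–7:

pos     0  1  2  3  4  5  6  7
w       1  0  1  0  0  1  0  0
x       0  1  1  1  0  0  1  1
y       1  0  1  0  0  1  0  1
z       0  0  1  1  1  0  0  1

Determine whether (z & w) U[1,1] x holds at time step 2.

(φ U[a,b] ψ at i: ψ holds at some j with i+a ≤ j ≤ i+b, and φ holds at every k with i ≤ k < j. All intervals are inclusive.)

Need some j in [3,3] with x, and (z & w) at every k in [2,j-1].
  j=3: x holds; (z & w) holds at every k in [2,2] → satisfied.

Holds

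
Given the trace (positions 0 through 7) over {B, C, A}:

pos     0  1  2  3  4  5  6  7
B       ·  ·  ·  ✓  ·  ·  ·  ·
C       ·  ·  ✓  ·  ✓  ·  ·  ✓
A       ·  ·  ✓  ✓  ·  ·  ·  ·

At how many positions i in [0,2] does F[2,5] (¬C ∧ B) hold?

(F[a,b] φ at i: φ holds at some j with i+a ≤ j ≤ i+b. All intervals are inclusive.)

2

Evaluate at each i in [0,2]:
  i=0: ✓ (witness j=3)
  i=1: ✓ (witness j=3)
  i=2: ✗ (none in [4,7])
Positions where it holds: {0, 1} → 2.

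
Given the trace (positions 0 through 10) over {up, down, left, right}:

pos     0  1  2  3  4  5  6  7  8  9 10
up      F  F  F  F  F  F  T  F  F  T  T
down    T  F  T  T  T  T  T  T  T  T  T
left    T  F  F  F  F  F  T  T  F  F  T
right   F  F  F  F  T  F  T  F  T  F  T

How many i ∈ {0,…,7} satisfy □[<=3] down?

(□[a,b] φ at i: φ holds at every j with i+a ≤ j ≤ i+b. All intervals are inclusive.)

Evaluate at each i in [0,7]:
  i=0: ✗ (fails at j=1)
  i=1: ✗ (fails at j=1)
  i=2: ✓ (all of [2,5])
  i=3: ✓ (all of [3,6])
  i=4: ✓ (all of [4,7])
  i=5: ✓ (all of [5,8])
  i=6: ✓ (all of [6,9])
  i=7: ✓ (all of [7,10])
Positions where it holds: {2, 3, 4, 5, 6, 7} → 6.

6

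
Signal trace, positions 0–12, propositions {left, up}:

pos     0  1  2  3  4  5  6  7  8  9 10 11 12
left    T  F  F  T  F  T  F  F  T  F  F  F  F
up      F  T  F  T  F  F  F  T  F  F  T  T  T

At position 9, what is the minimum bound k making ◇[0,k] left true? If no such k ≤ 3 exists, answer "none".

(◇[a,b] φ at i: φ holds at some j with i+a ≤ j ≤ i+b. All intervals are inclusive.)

Scan j = 9,10,… for left:
  j=9: fails
  j=10: fails
  j=11: fails
  j=12: fails
No j in [9,12] satisfies it → none.

none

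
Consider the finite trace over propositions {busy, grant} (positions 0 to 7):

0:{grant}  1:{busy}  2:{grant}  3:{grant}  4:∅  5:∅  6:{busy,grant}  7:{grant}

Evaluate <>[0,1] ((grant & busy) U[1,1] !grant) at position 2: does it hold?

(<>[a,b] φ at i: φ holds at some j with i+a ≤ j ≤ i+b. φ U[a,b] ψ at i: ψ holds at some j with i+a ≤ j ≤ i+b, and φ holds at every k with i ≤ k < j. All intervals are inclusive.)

Check ((grant & busy) U[1,1] !grant) at each j in [2,3]:
  j=2: fails
  j=3: fails
No position in the window satisfies it → formula fails.

Does not hold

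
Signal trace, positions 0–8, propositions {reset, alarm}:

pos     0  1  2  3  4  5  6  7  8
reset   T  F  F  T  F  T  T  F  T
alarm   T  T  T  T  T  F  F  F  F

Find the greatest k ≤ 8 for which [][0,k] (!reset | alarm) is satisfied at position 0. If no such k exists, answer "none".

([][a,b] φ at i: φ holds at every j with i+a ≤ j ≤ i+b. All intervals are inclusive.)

4

(!reset | alarm) must hold from j=0 onward; find where it first fails.
  j=0: holds
  j=1: holds
  j=2: holds
  j=3: holds
  j=4: holds
  j=5: fails
Holds on [0,4], so largest k = 4.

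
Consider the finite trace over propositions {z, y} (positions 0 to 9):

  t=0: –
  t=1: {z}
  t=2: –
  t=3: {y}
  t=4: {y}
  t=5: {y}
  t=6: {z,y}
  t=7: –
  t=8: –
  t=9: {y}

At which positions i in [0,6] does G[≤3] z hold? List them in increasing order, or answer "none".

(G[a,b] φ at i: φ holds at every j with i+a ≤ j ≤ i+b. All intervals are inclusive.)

none

Evaluate at each i in [0,6]:
  i=0: ✗ (fails at j=0)
  i=1: ✗ (fails at j=2)
  i=2: ✗ (fails at j=2)
  i=3: ✗ (fails at j=3)
  i=4: ✗ (fails at j=4)
  i=5: ✗ (fails at j=5)
  i=6: ✗ (fails at j=7)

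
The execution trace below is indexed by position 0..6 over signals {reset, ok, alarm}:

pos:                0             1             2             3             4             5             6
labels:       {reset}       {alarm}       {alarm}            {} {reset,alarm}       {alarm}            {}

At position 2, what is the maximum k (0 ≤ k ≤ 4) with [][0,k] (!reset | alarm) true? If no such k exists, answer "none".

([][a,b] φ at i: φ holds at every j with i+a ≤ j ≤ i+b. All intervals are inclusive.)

4

(!reset | alarm) must hold from j=2 onward; find where it first fails.
  j=2: holds
  j=3: holds
  j=4: holds
  j=5: holds
  j=6: holds
Holds through j=6; largest k = 4.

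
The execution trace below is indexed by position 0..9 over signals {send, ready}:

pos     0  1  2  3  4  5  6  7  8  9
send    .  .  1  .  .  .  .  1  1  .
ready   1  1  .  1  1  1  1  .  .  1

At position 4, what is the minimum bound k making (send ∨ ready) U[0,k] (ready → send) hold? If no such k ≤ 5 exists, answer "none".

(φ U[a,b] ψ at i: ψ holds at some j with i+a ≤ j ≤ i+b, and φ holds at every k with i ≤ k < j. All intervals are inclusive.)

Need earliest j ≥ 4 with (ready → send), and (send ∨ ready) at every k in [4,j-1].
  j=4: rhs fails.
  j=5: rhs fails.
  j=6: rhs fails.
  j=7: rhs holds; lhs holds on [4,6]. k = 3.

3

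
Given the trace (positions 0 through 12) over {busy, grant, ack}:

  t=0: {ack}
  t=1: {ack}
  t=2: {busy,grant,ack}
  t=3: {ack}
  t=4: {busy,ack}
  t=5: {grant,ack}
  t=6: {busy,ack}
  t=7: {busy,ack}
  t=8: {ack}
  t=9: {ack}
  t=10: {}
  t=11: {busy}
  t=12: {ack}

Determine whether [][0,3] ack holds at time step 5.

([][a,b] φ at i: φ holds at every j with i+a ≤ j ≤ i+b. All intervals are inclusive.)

Check ack at every j in [5,8]:
  j=5: true
  j=6: true
  j=7: true
  j=8: true
All positions satisfy it → formula holds.

Yes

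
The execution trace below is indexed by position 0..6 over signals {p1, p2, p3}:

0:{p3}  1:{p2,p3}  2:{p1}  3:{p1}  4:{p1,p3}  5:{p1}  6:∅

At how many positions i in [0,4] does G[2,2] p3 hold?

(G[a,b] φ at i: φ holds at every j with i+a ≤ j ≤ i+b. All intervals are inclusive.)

Evaluate at each i in [0,4]:
  i=0: ✗ (fails at j=2)
  i=1: ✗ (fails at j=3)
  i=2: ✓ (all of [4,4])
  i=3: ✗ (fails at j=5)
  i=4: ✗ (fails at j=6)
Positions where it holds: {2} → 1.

1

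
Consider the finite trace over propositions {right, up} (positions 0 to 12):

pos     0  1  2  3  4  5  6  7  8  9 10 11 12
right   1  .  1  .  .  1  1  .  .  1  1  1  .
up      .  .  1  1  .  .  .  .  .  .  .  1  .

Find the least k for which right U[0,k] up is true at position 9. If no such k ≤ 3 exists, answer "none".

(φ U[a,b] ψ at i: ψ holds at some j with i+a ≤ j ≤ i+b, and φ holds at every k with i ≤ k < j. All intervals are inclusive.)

2

Need earliest j ≥ 9 with up, and right at every k in [9,j-1].
  j=9: rhs fails.
  j=10: rhs fails.
  j=11: rhs holds; lhs holds on [9,10]. k = 2.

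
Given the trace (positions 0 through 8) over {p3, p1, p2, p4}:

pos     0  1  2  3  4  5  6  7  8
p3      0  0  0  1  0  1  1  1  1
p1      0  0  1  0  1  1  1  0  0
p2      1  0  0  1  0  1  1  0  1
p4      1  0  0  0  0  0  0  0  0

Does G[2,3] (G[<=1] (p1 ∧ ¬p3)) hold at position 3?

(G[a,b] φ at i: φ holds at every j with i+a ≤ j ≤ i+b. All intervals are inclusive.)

Does not hold

Check G[<=1] (p1 ∧ ¬p3) at every j in [5,6]:
  j=5: fails at 5
  j=6: fails at 6
Fails at j=5 → formula fails.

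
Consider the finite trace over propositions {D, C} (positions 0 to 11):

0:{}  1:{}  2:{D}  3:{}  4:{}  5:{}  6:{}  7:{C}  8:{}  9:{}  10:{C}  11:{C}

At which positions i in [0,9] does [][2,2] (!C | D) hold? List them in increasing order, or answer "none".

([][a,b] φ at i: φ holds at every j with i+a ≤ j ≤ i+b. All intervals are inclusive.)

Evaluate at each i in [0,9]:
  i=0: ✓ (all of [2,2])
  i=1: ✓ (all of [3,3])
  i=2: ✓ (all of [4,4])
  i=3: ✓ (all of [5,5])
  i=4: ✓ (all of [6,6])
  i=5: ✗ (fails at j=7)
  i=6: ✓ (all of [8,8])
  i=7: ✓ (all of [9,9])
  i=8: ✗ (fails at j=10)
  i=9: ✗ (fails at j=11)

0, 1, 2, 3, 4, 6, 7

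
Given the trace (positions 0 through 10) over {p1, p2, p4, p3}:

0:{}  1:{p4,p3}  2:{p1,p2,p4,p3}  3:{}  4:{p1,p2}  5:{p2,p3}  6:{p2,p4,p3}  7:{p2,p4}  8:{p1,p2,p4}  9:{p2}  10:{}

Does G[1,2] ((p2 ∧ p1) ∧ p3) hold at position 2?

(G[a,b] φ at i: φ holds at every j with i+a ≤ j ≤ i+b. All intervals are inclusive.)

Check ((p2 ∧ p1) ∧ p3) at every j in [3,4]:
  j=3: false
  j=4: false
Fails at j=3 → formula fails.

False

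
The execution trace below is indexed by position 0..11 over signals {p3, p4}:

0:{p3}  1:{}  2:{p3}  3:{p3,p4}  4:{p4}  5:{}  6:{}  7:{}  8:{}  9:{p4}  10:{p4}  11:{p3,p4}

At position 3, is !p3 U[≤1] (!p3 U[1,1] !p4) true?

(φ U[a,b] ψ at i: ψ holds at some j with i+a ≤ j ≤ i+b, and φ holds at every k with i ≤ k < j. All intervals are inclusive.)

False

Need some j in [3,4] with (!p3 U[1,1] !p4), and !p3 at every k in [3,j-1].
  j=3: (!p3 U[1,1] !p4) — fails.
  j=4: (!p3 U[1,1] !p4) holds, but !p3 fails at k=3 → not this j.
No j in the window works → until fails.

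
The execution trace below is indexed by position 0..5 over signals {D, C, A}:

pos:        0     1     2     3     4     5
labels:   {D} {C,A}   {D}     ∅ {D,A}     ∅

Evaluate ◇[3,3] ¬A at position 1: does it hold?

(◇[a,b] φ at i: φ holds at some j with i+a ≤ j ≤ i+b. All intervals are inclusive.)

Check ¬A at each j in [4,4]:
  j=4: false
No position in the window satisfies it → formula fails.

No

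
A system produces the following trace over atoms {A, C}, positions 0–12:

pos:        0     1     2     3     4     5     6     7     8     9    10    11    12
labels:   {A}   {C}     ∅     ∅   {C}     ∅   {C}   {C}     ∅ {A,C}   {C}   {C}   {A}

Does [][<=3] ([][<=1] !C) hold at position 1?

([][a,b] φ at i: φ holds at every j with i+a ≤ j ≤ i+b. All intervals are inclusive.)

Does not hold

Check [][<=1] !C at every j in [1,4]:
  j=1: fails at 1
  j=2: holds on [2,3]
  j=3: fails at 4
  j=4: fails at 4
Fails at j=1 → formula fails.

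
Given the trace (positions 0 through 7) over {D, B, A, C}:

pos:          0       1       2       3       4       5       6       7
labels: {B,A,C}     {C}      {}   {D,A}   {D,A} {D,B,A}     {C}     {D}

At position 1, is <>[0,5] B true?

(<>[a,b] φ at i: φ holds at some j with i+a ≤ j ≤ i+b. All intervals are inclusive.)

Check B at each j in [1,6]:
  j=1: false
  j=2: false
  j=3: false
  j=4: false
  j=5: true
  j=6: false
Found at j=5 → formula holds.

Holds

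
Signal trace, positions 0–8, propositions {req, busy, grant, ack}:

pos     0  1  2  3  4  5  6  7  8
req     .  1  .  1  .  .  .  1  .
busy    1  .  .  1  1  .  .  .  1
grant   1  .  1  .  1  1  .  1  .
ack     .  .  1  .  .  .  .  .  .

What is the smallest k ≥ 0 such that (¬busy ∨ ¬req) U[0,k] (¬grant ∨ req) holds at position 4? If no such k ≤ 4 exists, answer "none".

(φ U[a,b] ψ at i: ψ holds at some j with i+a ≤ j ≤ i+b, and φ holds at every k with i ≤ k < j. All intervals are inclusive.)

2

Need earliest j ≥ 4 with (¬grant ∨ req), and (¬busy ∨ ¬req) at every k in [4,j-1].
  j=4: rhs fails.
  j=5: rhs fails.
  j=6: rhs holds; lhs holds on [4,5]. k = 2.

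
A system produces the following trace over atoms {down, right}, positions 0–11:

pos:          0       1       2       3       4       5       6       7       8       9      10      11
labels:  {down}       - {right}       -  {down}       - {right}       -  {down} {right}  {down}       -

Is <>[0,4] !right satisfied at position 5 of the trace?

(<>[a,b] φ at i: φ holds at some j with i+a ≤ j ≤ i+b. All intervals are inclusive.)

Check !right at each j in [5,9]:
  j=5: true
  j=6: false
  j=7: true
  j=8: true
  j=9: false
Found at j=5 → formula holds.

Holds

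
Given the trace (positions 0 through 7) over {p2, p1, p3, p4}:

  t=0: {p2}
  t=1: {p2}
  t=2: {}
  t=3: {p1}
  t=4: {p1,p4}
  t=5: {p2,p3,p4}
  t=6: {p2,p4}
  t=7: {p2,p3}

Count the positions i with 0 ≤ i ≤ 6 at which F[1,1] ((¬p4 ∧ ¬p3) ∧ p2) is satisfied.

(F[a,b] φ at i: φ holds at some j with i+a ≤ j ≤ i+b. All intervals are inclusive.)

Evaluate at each i in [0,6]:
  i=0: ✓ (witness j=1)
  i=1: ✗ (none in [2,2])
  i=2: ✗ (none in [3,3])
  i=3: ✗ (none in [4,4])
  i=4: ✗ (none in [5,5])
  i=5: ✗ (none in [6,6])
  i=6: ✗ (none in [7,7])
Positions where it holds: {0} → 1.

1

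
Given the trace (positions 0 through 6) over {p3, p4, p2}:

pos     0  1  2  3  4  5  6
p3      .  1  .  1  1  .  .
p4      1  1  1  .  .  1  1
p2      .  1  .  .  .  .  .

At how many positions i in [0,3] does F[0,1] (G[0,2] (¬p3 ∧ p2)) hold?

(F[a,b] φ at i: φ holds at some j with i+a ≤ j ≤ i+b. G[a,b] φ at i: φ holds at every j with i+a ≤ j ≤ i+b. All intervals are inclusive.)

Evaluate at each i in [0,3]:
  i=0: ✗ (none in [0,1])
  i=1: ✗ (none in [1,2])
  i=2: ✗ (none in [2,3])
  i=3: ✗ (none in [3,4])
Positions where it holds: {} → 0.

0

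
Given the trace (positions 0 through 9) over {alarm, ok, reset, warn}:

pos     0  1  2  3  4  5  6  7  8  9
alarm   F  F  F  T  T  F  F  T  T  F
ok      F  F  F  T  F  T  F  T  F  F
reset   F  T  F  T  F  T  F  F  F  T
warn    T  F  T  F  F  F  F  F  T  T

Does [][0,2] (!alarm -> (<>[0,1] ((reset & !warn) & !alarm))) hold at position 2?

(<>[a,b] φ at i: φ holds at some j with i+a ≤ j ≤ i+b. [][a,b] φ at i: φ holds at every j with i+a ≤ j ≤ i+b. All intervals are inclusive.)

Does not hold

Check (!alarm -> (<>[0,1] ((reset & !warn) & !alarm))) at every j in [2,4]:
  j=2: antecedent true; consequent fails (none in [2,3]) → ✗
  j=3: antecedent false → ✓
  j=4: antecedent false → ✓
Fails at j=2 → formula fails.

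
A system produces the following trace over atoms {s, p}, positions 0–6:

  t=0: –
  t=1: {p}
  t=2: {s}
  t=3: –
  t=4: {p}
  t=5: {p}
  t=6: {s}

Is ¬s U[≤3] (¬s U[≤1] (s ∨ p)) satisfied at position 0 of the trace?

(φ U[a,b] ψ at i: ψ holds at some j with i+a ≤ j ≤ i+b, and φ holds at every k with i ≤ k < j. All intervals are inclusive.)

Need some j in [0,3] with (¬s U[≤1] (s ∨ p)), and ¬s at every k in [0,j-1].
  j=0: (¬s U[≤1] (s ∨ p)) holds; no prefix to check → satisfied.

Yes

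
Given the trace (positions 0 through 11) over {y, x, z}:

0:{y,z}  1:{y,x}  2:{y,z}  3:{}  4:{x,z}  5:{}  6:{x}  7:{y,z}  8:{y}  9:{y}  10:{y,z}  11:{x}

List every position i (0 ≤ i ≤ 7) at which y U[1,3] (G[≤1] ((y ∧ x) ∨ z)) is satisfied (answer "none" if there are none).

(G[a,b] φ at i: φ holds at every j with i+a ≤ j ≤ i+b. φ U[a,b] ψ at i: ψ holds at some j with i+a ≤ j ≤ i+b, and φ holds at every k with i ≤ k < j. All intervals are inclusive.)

0

Evaluate at each i in [0,7]:
  i=0: ✓ (rhs at j=1; lhs holds on [0,0])
  i=1: ✗ (no rhs in [2,4])
  i=2: ✗ (no rhs in [3,5])
  i=3: ✗ (no rhs in [4,6])
  i=4: ✗ (no rhs in [5,7])
  i=5: ✗ (no rhs in [6,8])
  i=6: ✗ (no rhs in [7,9])
  i=7: ✗ (no rhs in [8,10])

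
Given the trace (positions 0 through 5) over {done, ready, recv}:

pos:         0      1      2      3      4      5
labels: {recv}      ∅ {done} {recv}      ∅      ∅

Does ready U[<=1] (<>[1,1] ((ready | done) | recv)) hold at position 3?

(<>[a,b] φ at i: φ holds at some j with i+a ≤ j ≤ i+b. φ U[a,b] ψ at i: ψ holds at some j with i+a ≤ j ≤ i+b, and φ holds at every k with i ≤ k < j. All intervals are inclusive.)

No

Need some j in [3,4] with <>[1,1] ((ready | done) | recv), and ready at every k in [3,j-1].
  j=3: <>[1,1] ((ready | done) | recv) — fails (none in [4,4]).
  j=4: <>[1,1] ((ready | done) | recv) — fails (none in [5,5]).
No j in the window works → until fails.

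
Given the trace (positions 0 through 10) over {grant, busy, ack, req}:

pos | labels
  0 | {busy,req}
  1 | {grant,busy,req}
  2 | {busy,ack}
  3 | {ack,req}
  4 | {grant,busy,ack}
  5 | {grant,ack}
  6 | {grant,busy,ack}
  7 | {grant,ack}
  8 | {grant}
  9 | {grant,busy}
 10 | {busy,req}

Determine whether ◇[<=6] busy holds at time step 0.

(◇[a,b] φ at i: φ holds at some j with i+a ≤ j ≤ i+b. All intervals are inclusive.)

Check busy at each j in [0,6]:
  j=0: true
  j=1: true
  j=2: true
  j=3: false
  j=4: true
  j=5: false
  j=6: true
Found at j=0 → formula holds.

True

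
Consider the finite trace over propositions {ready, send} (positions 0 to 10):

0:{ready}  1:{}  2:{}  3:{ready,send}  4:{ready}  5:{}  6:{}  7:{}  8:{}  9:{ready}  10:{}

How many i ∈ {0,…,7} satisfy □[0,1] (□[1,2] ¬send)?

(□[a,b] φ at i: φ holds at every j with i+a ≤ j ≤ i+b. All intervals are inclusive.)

Evaluate at each i in [0,7]:
  i=0: ✗ (fails at j=1)
  i=1: ✗ (fails at j=1)
  i=2: ✗ (fails at j=2)
  i=3: ✓ (all of [3,4])
  i=4: ✓ (all of [4,5])
  i=5: ✓ (all of [5,6])
  i=6: ✓ (all of [6,7])
  i=7: ✓ (all of [7,8])
Positions where it holds: {3, 4, 5, 6, 7} → 5.

5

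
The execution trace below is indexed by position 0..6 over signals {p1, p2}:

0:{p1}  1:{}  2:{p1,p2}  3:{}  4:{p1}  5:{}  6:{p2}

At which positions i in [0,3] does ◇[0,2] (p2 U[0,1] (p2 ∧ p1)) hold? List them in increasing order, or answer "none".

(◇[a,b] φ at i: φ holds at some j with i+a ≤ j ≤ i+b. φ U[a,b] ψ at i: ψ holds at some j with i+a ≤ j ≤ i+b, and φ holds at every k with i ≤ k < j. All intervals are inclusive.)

0, 1, 2

Evaluate at each i in [0,3]:
  i=0: ✓ (witness j=2)
  i=1: ✓ (witness j=2)
  i=2: ✓ (witness j=2)
  i=3: ✗ (none in [3,5])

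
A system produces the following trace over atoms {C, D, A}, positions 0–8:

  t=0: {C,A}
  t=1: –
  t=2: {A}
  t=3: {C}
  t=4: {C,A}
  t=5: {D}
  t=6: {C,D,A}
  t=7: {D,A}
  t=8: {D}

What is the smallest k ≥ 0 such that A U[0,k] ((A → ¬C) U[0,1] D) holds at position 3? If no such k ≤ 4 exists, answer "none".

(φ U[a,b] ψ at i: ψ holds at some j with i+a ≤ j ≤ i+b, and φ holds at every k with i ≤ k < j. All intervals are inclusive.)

none

Need earliest j ≥ 3 with ((A → ¬C) U[0,1] D), and A at every k in [3,j-1].
  j=3: rhs fails.
  j=4: rhs fails.
  j=5: rhs holds but lhs fails at k=3.
  j=6: rhs holds but lhs fails at k=3.
  j=7: rhs holds but lhs fails at k=3.
No witness within the range → none.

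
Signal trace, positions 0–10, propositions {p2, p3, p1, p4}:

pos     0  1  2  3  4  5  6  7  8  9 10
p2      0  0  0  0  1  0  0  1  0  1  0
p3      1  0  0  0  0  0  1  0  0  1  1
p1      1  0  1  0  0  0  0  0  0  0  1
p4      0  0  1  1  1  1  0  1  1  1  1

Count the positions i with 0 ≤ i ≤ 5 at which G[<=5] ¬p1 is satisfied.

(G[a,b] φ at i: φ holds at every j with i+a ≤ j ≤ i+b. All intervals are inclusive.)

2

Evaluate at each i in [0,5]:
  i=0: ✗ (fails at j=0)
  i=1: ✗ (fails at j=2)
  i=2: ✗ (fails at j=2)
  i=3: ✓ (all of [3,8])
  i=4: ✓ (all of [4,9])
  i=5: ✗ (fails at j=10)
Positions where it holds: {3, 4} → 2.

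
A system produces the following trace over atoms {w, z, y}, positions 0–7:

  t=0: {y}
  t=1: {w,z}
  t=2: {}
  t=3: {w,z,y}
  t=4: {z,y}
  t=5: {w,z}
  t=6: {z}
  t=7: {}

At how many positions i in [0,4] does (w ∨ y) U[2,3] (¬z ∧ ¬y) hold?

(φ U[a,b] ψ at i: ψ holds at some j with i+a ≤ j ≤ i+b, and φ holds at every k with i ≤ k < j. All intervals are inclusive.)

1

Evaluate at each i in [0,4]:
  i=0: ✓ (rhs at j=2; lhs holds on [0,1])
  i=1: ✗ (no rhs in [3,4])
  i=2: ✗ (no rhs in [4,5])
  i=3: ✗ (no rhs in [5,6])
  i=4: ✗ (lhs fails at k=6 before rhs at j=7)
Positions where it holds: {0} → 1.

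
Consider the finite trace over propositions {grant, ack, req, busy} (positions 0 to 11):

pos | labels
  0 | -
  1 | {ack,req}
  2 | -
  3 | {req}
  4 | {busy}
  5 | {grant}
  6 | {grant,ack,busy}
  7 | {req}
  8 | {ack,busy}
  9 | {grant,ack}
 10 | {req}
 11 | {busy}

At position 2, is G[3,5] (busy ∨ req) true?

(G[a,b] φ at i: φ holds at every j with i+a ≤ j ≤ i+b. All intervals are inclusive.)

Check (busy ∨ req) at every j in [5,7]:
  j=5: false
  j=6: true
  j=7: true
Fails at j=5 → formula fails.

No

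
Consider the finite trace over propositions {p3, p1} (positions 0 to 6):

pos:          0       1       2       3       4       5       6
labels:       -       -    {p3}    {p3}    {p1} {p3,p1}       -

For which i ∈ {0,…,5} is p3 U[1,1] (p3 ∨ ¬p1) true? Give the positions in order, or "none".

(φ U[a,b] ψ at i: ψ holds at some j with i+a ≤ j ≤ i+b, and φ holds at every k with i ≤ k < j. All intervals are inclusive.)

Evaluate at each i in [0,5]:
  i=0: ✗ (lhs fails at k=0 before rhs at j=1)
  i=1: ✗ (lhs fails at k=1 before rhs at j=2)
  i=2: ✓ (rhs at j=3; lhs holds on [2,2])
  i=3: ✗ (no rhs in [4,4])
  i=4: ✗ (lhs fails at k=4 before rhs at j=5)
  i=5: ✓ (rhs at j=6; lhs holds on [5,5])

2, 5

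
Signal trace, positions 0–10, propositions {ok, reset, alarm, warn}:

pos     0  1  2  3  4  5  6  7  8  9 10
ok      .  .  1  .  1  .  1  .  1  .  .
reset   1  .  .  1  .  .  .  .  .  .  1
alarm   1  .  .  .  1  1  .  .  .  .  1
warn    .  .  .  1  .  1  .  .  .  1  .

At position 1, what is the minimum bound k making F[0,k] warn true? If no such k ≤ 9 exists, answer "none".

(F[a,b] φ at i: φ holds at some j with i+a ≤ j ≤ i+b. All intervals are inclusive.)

Scan j = 1,2,… for warn:
  j=1: fails
  j=2: fails
  j=3: holds
First hit at j=3, so smallest k = 3-1 = 2.

2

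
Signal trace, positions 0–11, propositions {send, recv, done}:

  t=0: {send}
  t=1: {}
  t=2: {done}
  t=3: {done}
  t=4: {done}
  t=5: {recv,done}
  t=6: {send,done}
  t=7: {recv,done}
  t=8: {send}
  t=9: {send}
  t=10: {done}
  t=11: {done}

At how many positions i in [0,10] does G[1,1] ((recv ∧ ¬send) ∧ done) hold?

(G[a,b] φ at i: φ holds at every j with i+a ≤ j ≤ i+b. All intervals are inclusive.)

Evaluate at each i in [0,10]:
  i=0: ✗ (fails at j=1)
  i=1: ✗ (fails at j=2)
  i=2: ✗ (fails at j=3)
  i=3: ✗ (fails at j=4)
  i=4: ✓ (all of [5,5])
  i=5: ✗ (fails at j=6)
  i=6: ✓ (all of [7,7])
  i=7: ✗ (fails at j=8)
  i=8: ✗ (fails at j=9)
  i=9: ✗ (fails at j=10)
  i=10: ✗ (fails at j=11)
Positions where it holds: {4, 6} → 2.

2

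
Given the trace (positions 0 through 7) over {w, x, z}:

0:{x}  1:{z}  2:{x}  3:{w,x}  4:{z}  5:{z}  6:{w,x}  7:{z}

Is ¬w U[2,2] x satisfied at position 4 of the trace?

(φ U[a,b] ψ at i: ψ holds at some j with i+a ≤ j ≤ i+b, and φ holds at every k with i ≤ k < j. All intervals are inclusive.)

Yes

Need some j in [6,6] with x, and ¬w at every k in [4,j-1].
  j=6: x holds; ¬w holds at every k in [4,5] → satisfied.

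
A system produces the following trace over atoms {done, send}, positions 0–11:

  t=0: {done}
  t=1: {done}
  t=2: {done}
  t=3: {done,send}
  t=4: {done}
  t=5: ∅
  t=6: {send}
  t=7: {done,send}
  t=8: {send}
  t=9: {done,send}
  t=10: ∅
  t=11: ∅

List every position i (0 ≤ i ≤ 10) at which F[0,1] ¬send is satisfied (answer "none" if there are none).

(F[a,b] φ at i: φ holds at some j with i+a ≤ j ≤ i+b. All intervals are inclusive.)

0, 1, 2, 3, 4, 5, 9, 10

Evaluate at each i in [0,10]:
  i=0: ✓ (witness j=0)
  i=1: ✓ (witness j=1)
  i=2: ✓ (witness j=2)
  i=3: ✓ (witness j=4)
  i=4: ✓ (witness j=4)
  i=5: ✓ (witness j=5)
  i=6: ✗ (none in [6,7])
  i=7: ✗ (none in [7,8])
  i=8: ✗ (none in [8,9])
  i=9: ✓ (witness j=10)
  i=10: ✓ (witness j=10)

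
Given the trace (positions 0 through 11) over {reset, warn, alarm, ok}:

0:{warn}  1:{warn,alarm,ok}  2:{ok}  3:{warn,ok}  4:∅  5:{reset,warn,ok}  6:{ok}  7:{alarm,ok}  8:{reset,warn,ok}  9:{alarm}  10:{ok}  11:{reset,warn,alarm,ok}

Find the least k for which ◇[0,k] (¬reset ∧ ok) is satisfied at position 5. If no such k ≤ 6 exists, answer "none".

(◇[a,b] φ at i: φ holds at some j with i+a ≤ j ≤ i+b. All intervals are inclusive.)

1

Scan j = 5,6,… for (¬reset ∧ ok):
  j=5: fails
  j=6: holds
First hit at j=6, so smallest k = 6-5 = 1.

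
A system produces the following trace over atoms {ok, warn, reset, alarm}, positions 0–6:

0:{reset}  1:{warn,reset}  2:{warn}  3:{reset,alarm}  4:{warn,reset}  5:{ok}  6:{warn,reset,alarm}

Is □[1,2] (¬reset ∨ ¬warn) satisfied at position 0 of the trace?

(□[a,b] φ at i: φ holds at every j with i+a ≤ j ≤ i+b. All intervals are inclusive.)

Does not hold

Check (¬reset ∨ ¬warn) at every j in [1,2]:
  j=1: false
  j=2: true
Fails at j=1 → formula fails.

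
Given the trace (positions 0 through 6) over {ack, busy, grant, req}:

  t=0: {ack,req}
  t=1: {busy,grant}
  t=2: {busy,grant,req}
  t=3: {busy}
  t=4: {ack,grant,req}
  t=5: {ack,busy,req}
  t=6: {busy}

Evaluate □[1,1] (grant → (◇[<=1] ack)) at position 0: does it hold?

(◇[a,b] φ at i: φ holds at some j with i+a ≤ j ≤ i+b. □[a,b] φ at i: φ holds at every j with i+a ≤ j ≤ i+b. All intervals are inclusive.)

False

Check (grant → (◇[<=1] ack)) at every j in [1,1]:
  j=1: antecedent true; consequent fails (none in [1,2]) → ✗
Fails at j=1 → formula fails.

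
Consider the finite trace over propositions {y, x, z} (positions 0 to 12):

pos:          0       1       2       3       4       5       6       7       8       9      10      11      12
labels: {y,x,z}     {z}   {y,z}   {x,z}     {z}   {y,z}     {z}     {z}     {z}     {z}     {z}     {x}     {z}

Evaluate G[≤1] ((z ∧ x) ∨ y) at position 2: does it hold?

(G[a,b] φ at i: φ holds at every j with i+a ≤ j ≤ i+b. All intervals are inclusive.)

Yes

Check ((z ∧ x) ∨ y) at every j in [2,3]:
  j=2: true
  j=3: true
All positions satisfy it → formula holds.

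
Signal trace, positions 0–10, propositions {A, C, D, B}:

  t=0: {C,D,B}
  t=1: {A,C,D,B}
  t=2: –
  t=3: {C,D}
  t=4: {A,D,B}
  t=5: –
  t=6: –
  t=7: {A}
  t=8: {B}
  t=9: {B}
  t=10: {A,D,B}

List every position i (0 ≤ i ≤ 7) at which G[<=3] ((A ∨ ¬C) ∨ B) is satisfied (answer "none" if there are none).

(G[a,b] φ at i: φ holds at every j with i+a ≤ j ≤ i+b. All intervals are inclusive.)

Evaluate at each i in [0,7]:
  i=0: ✗ (fails at j=3)
  i=1: ✗ (fails at j=3)
  i=2: ✗ (fails at j=3)
  i=3: ✗ (fails at j=3)
  i=4: ✓ (all of [4,7])
  i=5: ✓ (all of [5,8])
  i=6: ✓ (all of [6,9])
  i=7: ✓ (all of [7,10])

4, 5, 6, 7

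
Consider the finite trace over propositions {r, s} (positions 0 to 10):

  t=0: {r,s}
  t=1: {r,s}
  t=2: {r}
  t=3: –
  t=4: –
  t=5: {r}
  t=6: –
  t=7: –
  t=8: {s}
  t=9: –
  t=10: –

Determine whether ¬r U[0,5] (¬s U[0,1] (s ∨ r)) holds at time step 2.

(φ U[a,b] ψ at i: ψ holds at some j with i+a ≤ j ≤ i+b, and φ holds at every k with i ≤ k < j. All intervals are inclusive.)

Yes

Need some j in [2,7] with (¬s U[0,1] (s ∨ r)), and ¬r at every k in [2,j-1].
  j=2: (¬s U[0,1] (s ∨ r)) holds; no prefix to check → satisfied.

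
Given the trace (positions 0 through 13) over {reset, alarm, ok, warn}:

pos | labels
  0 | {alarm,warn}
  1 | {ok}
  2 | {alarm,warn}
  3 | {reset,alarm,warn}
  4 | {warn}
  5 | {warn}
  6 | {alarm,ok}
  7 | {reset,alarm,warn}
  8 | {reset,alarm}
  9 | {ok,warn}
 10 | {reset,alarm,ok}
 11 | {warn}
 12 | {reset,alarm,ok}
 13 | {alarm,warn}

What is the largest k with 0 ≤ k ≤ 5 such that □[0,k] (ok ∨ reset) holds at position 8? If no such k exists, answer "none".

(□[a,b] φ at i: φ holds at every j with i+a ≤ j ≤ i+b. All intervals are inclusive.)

2

(ok ∨ reset) must hold from j=8 onward; find where it first fails.
  j=8: holds
  j=9: holds
  j=10: holds
  j=11: fails
Holds on [8,10], so largest k = 2.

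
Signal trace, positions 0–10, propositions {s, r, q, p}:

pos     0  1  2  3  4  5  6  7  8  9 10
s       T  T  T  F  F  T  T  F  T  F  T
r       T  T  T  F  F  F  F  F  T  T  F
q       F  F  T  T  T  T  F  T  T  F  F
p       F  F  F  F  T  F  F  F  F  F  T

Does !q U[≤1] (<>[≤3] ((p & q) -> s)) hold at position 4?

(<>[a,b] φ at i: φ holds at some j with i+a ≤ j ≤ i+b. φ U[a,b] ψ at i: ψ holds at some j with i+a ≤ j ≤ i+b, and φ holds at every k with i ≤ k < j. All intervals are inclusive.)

Holds

Need some j in [4,5] with <>[≤3] ((p & q) -> s), and !q at every k in [4,j-1].
  j=4: <>[≤3] ((p & q) -> s) holds; no prefix to check → satisfied.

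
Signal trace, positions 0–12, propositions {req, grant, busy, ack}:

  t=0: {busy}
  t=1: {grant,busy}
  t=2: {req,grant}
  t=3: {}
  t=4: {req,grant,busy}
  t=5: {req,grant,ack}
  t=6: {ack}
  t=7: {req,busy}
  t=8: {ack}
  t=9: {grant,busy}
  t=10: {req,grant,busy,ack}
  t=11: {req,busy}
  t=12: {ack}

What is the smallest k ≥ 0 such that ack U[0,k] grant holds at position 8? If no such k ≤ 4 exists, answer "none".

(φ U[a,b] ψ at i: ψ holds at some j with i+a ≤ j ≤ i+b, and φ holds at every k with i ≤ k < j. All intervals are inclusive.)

Need earliest j ≥ 8 with grant, and ack at every k in [8,j-1].
  j=8: rhs fails.
  j=9: rhs holds; lhs holds on [8,8]. k = 1.

1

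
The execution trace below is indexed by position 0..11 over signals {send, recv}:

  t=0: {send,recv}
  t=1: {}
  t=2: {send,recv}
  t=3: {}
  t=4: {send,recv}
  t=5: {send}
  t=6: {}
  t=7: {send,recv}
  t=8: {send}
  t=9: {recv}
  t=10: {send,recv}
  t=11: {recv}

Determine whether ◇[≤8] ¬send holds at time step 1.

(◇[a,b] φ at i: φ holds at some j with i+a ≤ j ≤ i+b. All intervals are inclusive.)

Check ¬send at each j in [1,9]:
  j=1: true
  j=2: false
  j=3: true
  j=4: false
  j=5: false
  j=6: true
  j=7: false
  j=8: false
  j=9: true
Found at j=1 → formula holds.

Holds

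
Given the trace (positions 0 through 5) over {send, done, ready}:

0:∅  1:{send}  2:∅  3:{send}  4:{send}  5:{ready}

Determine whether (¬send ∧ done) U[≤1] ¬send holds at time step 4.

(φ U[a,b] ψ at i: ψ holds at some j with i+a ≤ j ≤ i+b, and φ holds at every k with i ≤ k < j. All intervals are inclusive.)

Need some j in [4,5] with ¬send, and (¬send ∧ done) at every k in [4,j-1].
  j=4: ¬send false.
  j=5: ¬send holds, but (¬send ∧ done) fails at k=4 → not this j.
No j in the window works → until fails.

Does not hold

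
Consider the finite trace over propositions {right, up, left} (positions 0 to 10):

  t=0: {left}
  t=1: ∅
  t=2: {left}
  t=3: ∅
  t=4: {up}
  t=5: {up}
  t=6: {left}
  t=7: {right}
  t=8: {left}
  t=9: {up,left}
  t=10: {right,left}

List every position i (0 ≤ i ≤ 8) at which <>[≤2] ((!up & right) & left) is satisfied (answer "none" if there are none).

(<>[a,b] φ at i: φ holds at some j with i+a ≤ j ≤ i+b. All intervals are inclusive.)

Evaluate at each i in [0,8]:
  i=0: ✗ (none in [0,2])
  i=1: ✗ (none in [1,3])
  i=2: ✗ (none in [2,4])
  i=3: ✗ (none in [3,5])
  i=4: ✗ (none in [4,6])
  i=5: ✗ (none in [5,7])
  i=6: ✗ (none in [6,8])
  i=7: ✗ (none in [7,9])
  i=8: ✓ (witness j=10)

8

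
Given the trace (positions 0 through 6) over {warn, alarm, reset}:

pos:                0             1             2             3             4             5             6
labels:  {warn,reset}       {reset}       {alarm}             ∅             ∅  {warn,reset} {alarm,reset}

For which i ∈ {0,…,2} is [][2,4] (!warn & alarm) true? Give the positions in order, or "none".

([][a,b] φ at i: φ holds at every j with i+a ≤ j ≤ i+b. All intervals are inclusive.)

none

Evaluate at each i in [0,2]:
  i=0: ✗ (fails at j=3)
  i=1: ✗ (fails at j=3)
  i=2: ✗ (fails at j=4)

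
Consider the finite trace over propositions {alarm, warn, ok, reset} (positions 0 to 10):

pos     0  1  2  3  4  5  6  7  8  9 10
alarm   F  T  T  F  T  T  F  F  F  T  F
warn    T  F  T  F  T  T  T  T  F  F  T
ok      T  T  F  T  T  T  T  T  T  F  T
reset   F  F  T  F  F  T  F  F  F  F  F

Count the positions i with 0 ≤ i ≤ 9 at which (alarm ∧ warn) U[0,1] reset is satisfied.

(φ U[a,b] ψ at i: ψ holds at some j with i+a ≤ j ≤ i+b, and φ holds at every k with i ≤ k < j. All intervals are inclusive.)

3

Evaluate at each i in [0,9]:
  i=0: ✗ (no rhs in [0,1])
  i=1: ✗ (lhs fails at k=1 before rhs at j=2)
  i=2: ✓ (rhs at j=2)
  i=3: ✗ (no rhs in [3,4])
  i=4: ✓ (rhs at j=5; lhs holds on [4,4])
  i=5: ✓ (rhs at j=5)
  i=6: ✗ (no rhs in [6,7])
  i=7: ✗ (no rhs in [7,8])
  i=8: ✗ (no rhs in [8,9])
  i=9: ✗ (no rhs in [9,10])
Positions where it holds: {2, 4, 5} → 3.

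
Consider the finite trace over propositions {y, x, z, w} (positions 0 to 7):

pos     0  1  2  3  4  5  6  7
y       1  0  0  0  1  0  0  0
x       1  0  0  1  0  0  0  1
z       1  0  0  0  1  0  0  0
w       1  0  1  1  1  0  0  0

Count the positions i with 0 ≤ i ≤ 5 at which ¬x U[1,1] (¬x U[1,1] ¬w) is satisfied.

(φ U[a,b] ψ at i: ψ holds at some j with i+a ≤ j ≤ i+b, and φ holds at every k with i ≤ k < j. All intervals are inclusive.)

2

Evaluate at each i in [0,5]:
  i=0: ✗ (no rhs in [1,1])
  i=1: ✗ (no rhs in [2,2])
  i=2: ✗ (no rhs in [3,3])
  i=3: ✗ (lhs fails at k=3 before rhs at j=4)
  i=4: ✓ (rhs at j=5; lhs holds on [4,4])
  i=5: ✓ (rhs at j=6; lhs holds on [5,5])
Positions where it holds: {4, 5} → 2.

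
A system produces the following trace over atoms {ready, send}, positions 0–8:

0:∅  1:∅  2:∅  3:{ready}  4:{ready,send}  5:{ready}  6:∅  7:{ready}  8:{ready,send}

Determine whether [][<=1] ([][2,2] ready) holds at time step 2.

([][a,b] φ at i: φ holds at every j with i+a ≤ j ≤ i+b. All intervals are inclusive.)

Check [][2,2] ready at every j in [2,3]:
  j=2: holds on [4,4]
  j=3: holds on [5,5]
All positions satisfy it → formula holds.

Yes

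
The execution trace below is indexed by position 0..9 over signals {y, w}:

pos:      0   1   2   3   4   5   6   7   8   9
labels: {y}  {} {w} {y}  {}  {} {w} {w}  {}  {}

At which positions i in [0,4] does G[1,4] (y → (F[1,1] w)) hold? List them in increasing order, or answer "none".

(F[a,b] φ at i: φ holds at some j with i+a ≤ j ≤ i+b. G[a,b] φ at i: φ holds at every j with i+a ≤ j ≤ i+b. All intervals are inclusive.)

Evaluate at each i in [0,4]:
  i=0: ✗ (fails at j=3)
  i=1: ✗ (fails at j=3)
  i=2: ✗ (fails at j=3)
  i=3: ✓ (all of [4,7])
  i=4: ✓ (all of [5,8])

3, 4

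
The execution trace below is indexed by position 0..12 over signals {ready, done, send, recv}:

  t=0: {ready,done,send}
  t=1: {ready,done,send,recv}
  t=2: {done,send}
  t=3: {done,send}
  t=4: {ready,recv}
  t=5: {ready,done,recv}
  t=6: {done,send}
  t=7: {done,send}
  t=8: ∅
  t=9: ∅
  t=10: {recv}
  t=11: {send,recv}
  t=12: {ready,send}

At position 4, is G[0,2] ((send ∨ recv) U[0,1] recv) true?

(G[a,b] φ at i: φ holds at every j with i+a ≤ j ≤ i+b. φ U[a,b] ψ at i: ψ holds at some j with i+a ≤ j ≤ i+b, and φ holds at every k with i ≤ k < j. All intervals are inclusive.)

Does not hold

Check ((send ∨ recv) U[0,1] recv) at every j in [4,6]:
  j=4: holds
  j=5: holds
  j=6: fails
Fails at j=6 → formula fails.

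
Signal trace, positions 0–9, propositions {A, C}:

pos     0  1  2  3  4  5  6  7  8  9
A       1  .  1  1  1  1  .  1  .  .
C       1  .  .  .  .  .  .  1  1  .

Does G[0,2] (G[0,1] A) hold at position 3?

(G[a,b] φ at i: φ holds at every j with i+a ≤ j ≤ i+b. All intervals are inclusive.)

Check G[0,1] A at every j in [3,5]:
  j=3: holds on [3,4]
  j=4: holds on [4,5]
  j=5: fails at 6
Fails at j=5 → formula fails.

Does not hold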